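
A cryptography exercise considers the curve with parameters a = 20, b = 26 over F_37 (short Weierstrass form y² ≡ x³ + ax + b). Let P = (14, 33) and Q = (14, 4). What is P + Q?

O

The two points share x = 14 and their y-coordinates satisfy 33 + 4 ≡ 0 (mod 37), so they are inverses. Their sum is ∞.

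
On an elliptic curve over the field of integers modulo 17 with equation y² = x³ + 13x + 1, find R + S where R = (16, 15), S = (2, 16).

(16, 15) + (2, 16). λ = (16 - 15)/(2 - 16) ≡ 1/3 mod 17. 3⁻¹ ≡ 6 (mod 17), so λ ≡ 6.
  x = λ² - 16 - 2 = 36 - 18 ≡ 1; y = λ·(16 - 1) - 15 ≡ 7. → (1, 7)

(1, 7)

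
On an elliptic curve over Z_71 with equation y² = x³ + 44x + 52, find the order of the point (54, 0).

2P: (54, 0) + (54, 0): same x and y₁ ≡ -y₂, so the sum is ∞.
2P = ∞, so the order is 2.

2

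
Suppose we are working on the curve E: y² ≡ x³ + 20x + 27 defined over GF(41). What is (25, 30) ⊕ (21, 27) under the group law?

(34, 35)

(25, 30) + (21, 27). λ = (27 - 30)/(21 - 25) ≡ 38/37 mod 41. 37⁻¹ ≡ 10 (mod 41) since 37·10 = 370 ≡ 1, so λ ≡ 11.
  x = λ² - 25 - 21 = 121 - 46 ≡ 34; y = λ·(25 - 34) - 30 ≡ 35. → (34, 35)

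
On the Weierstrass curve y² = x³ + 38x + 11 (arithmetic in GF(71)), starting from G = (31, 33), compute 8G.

(1, 11)

Double-and-add on 8 = (1000)₂. Start with G = (31, 33) for the leading 1-bit.
double: tangent at (31, 33): λ = (3·31² + 38)/(2·33) ≡ 10/66. 66⁻¹ ≡ 14 (mod 71) since 66·14 = 924 ≡ 1, so λ ≡ 10·14 ≡ 69.
  x = λ² - 31 - 31 = 4761 - 62 ≡ 13; y = λ·(31 - 13) - 33 ≡ 2. → (13, 2)
double: tangent at (13, 2): λ = (3·13² + 38)/(2·2) ≡ 48/4. 4⁻¹ ≡ 18 (mod 71), so λ ≡ 48·18 ≡ 12.
  x = λ² - 13 - 13 = 144 - 26 ≡ 47; y = λ·(13 - 47) - 2 ≡ 16. → (47, 16)
double: tangent at (47, 16): λ = (3·47² + 38)/(2·16) ≡ 62/32. 32⁻¹ ≡ 20 (mod 71), so λ ≡ 62·20 ≡ 33.
  x = λ² - 47 - 47 = 1089 - 94 ≡ 1; y = λ·(47 - 1) - 16 ≡ 11. → (1, 11)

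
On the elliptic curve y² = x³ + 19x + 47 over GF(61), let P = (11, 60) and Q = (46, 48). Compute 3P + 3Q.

First 3P:
Repeated addition: build up to 3P.
2P: tangent at (11, 60): λ = (3·11² + 19)/(2·60) ≡ 16/59. 59⁻¹ ≡ 30 (mod 61) since 59·30 = 1770 ≡ 1, so λ ≡ 16·30 ≡ 53.
  x = λ² - 11 - 11 = 2809 - 22 ≡ 42; y = λ·(11 - 42) - 60 ≡ 5. → (42, 5)
3P: (42, 5) + (11, 60). λ = (60 - 5)/(11 - 42) ≡ 55/30 mod 61. 30⁻¹ ≡ 59 (mod 61), so λ ≡ 12.
  x = λ² - 42 - 11 = 144 - 53 ≡ 30; y = λ·(42 - 30) - 5 ≡ 17. → (30, 17)
3P = (30, 17).
Next 3Q:
Repeated addition: build up to 3Q.
2Q: tangent at (46, 48): λ = (3·46² + 19)/(2·48) ≡ 23/35. 35⁻¹ ≡ 7 (mod 61), so λ ≡ 23·7 ≡ 39.
  x = λ² - 46 - 46 = 1521 - 92 ≡ 26; y = λ·(46 - 26) - 48 ≡ 0. → (26, 0)
3Q: (26, 0) + (46, 48). λ = (48 - 0)/(46 - 26) ≡ 48/20 mod 61. 20⁻¹ ≡ 58 (mod 61), so λ ≡ 39.
  x = λ² - 26 - 46 = 1521 - 72 ≡ 46; y = λ·(26 - 46) - 0 ≡ 13. → (46, 13)
3Q = (46, 13).
Finally 3P + 3Q:
(30, 17) + (46, 13). λ = (13 - 17)/(46 - 30) ≡ 57/16 mod 61. 16⁻¹ ≡ 42 (mod 61), so λ ≡ 15.
  x = λ² - 30 - 46 = 225 - 76 ≡ 27; y = λ·(30 - 27) - 17 ≡ 28. → (27, 28)

(27, 28)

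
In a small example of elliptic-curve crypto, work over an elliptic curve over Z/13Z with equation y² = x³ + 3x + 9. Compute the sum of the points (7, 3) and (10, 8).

(6, 3)

(7, 3) + (10, 8). λ = (8 - 3)/(10 - 7) ≡ 5/3 mod 13. 3⁻¹ ≡ 9 (mod 13), so λ ≡ 6.
  x = λ² - 7 - 10 = 36 - 17 ≡ 6; y = λ·(7 - 6) - 3 ≡ 3. → (6, 3)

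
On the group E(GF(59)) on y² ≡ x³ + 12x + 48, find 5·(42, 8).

(42, 8)

Write Q = (42, 8).
Double-and-add on 5 = (101)₂. Start with Q = (42, 8) for the leading 1-bit.
double: tangent at (42, 8): λ = (3·42² + 12)/(2·8) ≡ 53/16. 16⁻¹ ≡ 48 (mod 59) since 16·48 = 768 ≡ 1, so λ ≡ 53·48 ≡ 7.
  x = λ² - 42 - 42 = 49 - 84 ≡ 24; y = λ·(42 - 24) - 8 ≡ 0. → (24, 0)
double: (24, 0) + (24, 0): same x and y₁ ≡ -y₂, so the sum is the point at infinity.
add Q: the point at infinity + (42, 8) = (42, 8) (identity).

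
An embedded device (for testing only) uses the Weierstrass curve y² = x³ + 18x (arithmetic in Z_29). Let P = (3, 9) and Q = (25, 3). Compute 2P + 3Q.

First 2P:
Repeated addition: build up to 2P.
2P: tangent at (3, 9): λ = (3·3² + 18)/(2·9) ≡ 16/18. 18⁻¹ ≡ 21 (mod 29), so λ ≡ 16·21 ≡ 17.
  x = λ² - 3 - 3 = 289 - 6 ≡ 22; y = λ·(3 - 22) - 9 ≡ 16. → (22, 16)
2P = (22, 16).
Next 3Q:
Repeated addition: build up to 3Q.
2Q: tangent at (25, 3): λ = (3·25² + 18)/(2·3) ≡ 8/6. 6⁻¹ ≡ 5 (mod 29), so λ ≡ 8·5 ≡ 11.
  x = λ² - 25 - 25 = 121 - 50 ≡ 13; y = λ·(25 - 13) - 3 ≡ 13. → (13, 13)
3Q: (13, 13) + (25, 3). λ = (3 - 13)/(25 - 13) ≡ 19/12 mod 29. 12⁻¹ ≡ 17 (mod 29) since 12·17 = 204 ≡ 1, so λ ≡ 4.
  x = λ² - 13 - 25 = 16 - 38 ≡ 7; y = λ·(13 - 7) - 13 ≡ 11. → (7, 11)
3Q = (7, 11).
Finally 2P + 3Q:
(22, 16) + (7, 11). λ = (11 - 16)/(7 - 22) ≡ 24/14 mod 29. 14⁻¹ ≡ 27 (mod 29), so λ ≡ 10.
  x = λ² - 22 - 7 = 100 - 29 ≡ 13; y = λ·(22 - 13) - 16 ≡ 16. → (13, 16)

(13, 16)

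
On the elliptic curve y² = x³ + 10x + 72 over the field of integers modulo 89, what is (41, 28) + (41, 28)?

(43, 49)

tangent at (41, 28): λ = (3·41² + 10)/(2·28) ≡ 69/56. 56⁻¹ ≡ 62 (mod 89), so λ ≡ 69·62 ≡ 6.
  x = λ² - 41 - 41 = 36 - 82 ≡ 43; y = λ·(41 - 43) - 28 ≡ 49. → (43, 49)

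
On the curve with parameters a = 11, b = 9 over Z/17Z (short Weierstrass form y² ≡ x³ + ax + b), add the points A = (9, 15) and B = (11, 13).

(9, 15) + (11, 13). λ = (13 - 15)/(11 - 9) ≡ 15/2 mod 17. 2⁻¹ ≡ 9 (mod 17) since 2·9 = 18 ≡ 1, so λ ≡ 16.
  x = λ² - 9 - 11 = 256 - 20 ≡ 15; y = λ·(9 - 15) - 15 ≡ 8. → (15, 8)

(15, 8)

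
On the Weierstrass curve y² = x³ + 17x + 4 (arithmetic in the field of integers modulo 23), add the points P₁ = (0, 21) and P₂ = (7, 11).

(11, 21)

(0, 21) + (7, 11). λ = (11 - 21)/(7 - 0) ≡ 13/7 mod 23. 7⁻¹ ≡ 10 (mod 23) since 7·10 = 70 ≡ 1, so λ ≡ 15.
  x = λ² - 0 - 7 = 225 - 7 ≡ 11; y = λ·(0 - 11) - 21 ≡ 21. → (11, 21)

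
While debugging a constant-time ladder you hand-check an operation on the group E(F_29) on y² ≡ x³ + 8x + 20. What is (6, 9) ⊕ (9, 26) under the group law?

(1, 0)

(6, 9) + (9, 26). λ = (26 - 9)/(9 - 6) ≡ 17/3 mod 29. 3⁻¹ ≡ 10 (mod 29) since 3·10 = 30 ≡ 1, so λ ≡ 25.
  x = λ² - 6 - 9 = 625 - 15 ≡ 1; y = λ·(6 - 1) - 9 ≡ 0. → (1, 0)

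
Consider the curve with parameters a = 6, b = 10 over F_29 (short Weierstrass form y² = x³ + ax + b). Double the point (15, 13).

tangent at (15, 13): λ = (3·15² + 6)/(2·13) ≡ 14/26. 26⁻¹ ≡ 19 (mod 29) since 26·19 = 494 ≡ 1, so λ ≡ 14·19 ≡ 5.
  x = λ² - 15 - 15 = 25 - 30 ≡ 24; y = λ·(15 - 24) - 13 ≡ 0. → (24, 0)

(24, 0)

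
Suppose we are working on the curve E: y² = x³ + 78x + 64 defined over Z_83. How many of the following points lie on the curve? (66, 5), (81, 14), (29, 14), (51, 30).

0

(66, 5): 5² ≡ 25, rhs ≡ 50 → off.
(81, 14): 14² ≡ 30, rhs ≡ 66 → off.
(29, 14): 14² ≡ 30, rhs ≡ 72 → off.
(51, 30): 30² ≡ 70, rhs ≡ 75 → off.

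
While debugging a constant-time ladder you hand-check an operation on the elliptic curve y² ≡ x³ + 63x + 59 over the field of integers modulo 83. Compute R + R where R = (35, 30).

(24, 66)

tangent at (35, 30): λ = (3·35² + 63)/(2·30) ≡ 3/60. 60⁻¹ ≡ 18 (mod 83), so λ ≡ 3·18 ≡ 54.
  x = λ² - 35 - 35 = 2916 - 70 ≡ 24; y = λ·(35 - 24) - 30 ≡ 66. → (24, 66)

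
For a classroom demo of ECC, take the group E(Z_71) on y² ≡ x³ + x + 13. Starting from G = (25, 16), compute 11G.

(11, 19)

Double-and-add on 11 = (1011)₂. Start with G = (25, 16) for the leading 1-bit.
double: tangent at (25, 16): λ = (3·25² + 1)/(2·16) ≡ 30/32. 32⁻¹ ≡ 20 (mod 71) since 32·20 = 640 ≡ 1, so λ ≡ 30·20 ≡ 32.
  x = λ² - 25 - 25 = 1024 - 50 ≡ 51; y = λ·(25 - 51) - 16 ≡ 4. → (51, 4)
double: tangent at (51, 4): λ = (3·51² + 1)/(2·4) ≡ 65/8. 8⁻¹ ≡ 9 (mod 71), so λ ≡ 65·9 ≡ 17.
  x = λ² - 51 - 51 = 289 - 102 ≡ 45; y = λ·(51 - 45) - 4 ≡ 27. → (45, 27)
add G: (45, 27) + (25, 16). λ = (16 - 27)/(25 - 45) ≡ 60/51 mod 71. 51⁻¹ ≡ 39 (mod 71), so λ ≡ 68.
  x = λ² - 45 - 25 = 4624 - 70 ≡ 10; y = λ·(45 - 10) - 27 ≡ 10. → (10, 10)
double: tangent at (10, 10): λ = (3·10² + 1)/(2·10) ≡ 17/20. 20⁻¹ ≡ 32 (mod 71) since 20·32 = 640 ≡ 1, so λ ≡ 17·32 ≡ 47.
  x = λ² - 10 - 10 = 2209 - 20 ≡ 59; y = λ·(10 - 59) - 10 ≡ 30. → (59, 30)
add G: (59, 30) + (25, 16). λ = (16 - 30)/(25 - 59) ≡ 57/37 mod 71. 37⁻¹ ≡ 48 (mod 71), so λ ≡ 38.
  x = λ² - 59 - 25 = 1444 - 84 ≡ 11; y = λ·(59 - 11) - 30 ≡ 19. → (11, 19)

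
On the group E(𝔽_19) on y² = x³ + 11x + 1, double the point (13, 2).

tangent at (13, 2): λ = (3·13² + 11)/(2·2) ≡ 5/4. 4⁻¹ ≡ 5 (mod 19), so λ ≡ 5·5 ≡ 6.
  x = λ² - 13 - 13 = 36 - 26 ≡ 10; y = λ·(13 - 10) - 2 ≡ 16. → (10, 16)

(10, 16)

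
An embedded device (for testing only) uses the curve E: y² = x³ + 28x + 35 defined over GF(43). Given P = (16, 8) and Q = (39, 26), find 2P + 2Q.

(29, 9)

First 2P:
Repeated addition: build up to 2P.
2P: tangent at (16, 8): λ = (3·16² + 28)/(2·8) ≡ 22/16. 16⁻¹ ≡ 35 (mod 43), so λ ≡ 22·35 ≡ 39.
  x = λ² - 16 - 16 = 1521 - 32 ≡ 27; y = λ·(16 - 27) - 8 ≡ 36. → (27, 36)
2P = (27, 36).
Next 2Q:
Repeated addition: build up to 2Q.
2Q: tangent at (39, 26): λ = (3·39² + 28)/(2·26) ≡ 33/9. 9⁻¹ ≡ 24 (mod 43), so λ ≡ 33·24 ≡ 18.
  x = λ² - 39 - 39 = 324 - 78 ≡ 31; y = λ·(39 - 31) - 26 ≡ 32. → (31, 32)
2Q = (31, 32).
Finally 2P + 2Q:
(27, 36) + (31, 32). λ = (32 - 36)/(31 - 27) ≡ 39/4 mod 43. 4⁻¹ ≡ 11 (mod 43), so λ ≡ 42.
  x = λ² - 27 - 31 = 1764 - 58 ≡ 29; y = λ·(27 - 29) - 36 ≡ 9. → (29, 9)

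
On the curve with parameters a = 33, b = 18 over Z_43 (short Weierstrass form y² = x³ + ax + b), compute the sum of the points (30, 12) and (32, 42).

(34, 14)

(30, 12) + (32, 42). λ = (42 - 12)/(32 - 30) ≡ 30/2 mod 43. 2⁻¹ ≡ 22 (mod 43), so λ ≡ 15.
  x = λ² - 30 - 32 = 225 - 62 ≡ 34; y = λ·(30 - 34) - 12 ≡ 14. → (34, 14)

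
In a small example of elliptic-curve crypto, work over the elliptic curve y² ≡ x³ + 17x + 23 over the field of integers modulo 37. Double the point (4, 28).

tangent at (4, 28): λ = (3·4² + 17)/(2·28) ≡ 28/19. 19⁻¹ ≡ 2 (mod 37), so λ ≡ 28·2 ≡ 19.
  x = λ² - 4 - 4 = 361 - 8 ≡ 20; y = λ·(4 - 20) - 28 ≡ 1. → (20, 1)

(20, 1)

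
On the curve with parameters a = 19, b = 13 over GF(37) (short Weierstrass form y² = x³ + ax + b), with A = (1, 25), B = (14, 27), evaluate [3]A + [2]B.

(36, 20)

First 3A:
Repeated addition: build up to 3A.
2A: tangent at (1, 25): λ = (3·1² + 19)/(2·25) ≡ 22/13. 13⁻¹ ≡ 20 (mod 37), so λ ≡ 22·20 ≡ 33.
  x = λ² - 1 - 1 = 1089 - 2 ≡ 14; y = λ·(1 - 14) - 25 ≡ 27. → (14, 27)
3A: (14, 27) + (1, 25). λ = (25 - 27)/(1 - 14) ≡ 35/24 mod 37. 24⁻¹ ≡ 17 (mod 37) since 24·17 = 408 ≡ 1, so λ ≡ 3.
  x = λ² - 14 - 1 = 9 - 15 ≡ 31; y = λ·(14 - 31) - 27 ≡ 33. → (31, 33)
3A = (31, 33).
Next 2B:
Repeated addition: build up to 2B.
2B: tangent at (14, 27): λ = (3·14² + 19)/(2·27) ≡ 15/17. 17⁻¹ ≡ 24 (mod 37) since 17·24 = 408 ≡ 1, so λ ≡ 15·24 ≡ 27.
  x = λ² - 14 - 14 = 729 - 28 ≡ 35; y = λ·(14 - 35) - 27 ≡ 35. → (35, 35)
2B = (35, 35).
Finally 3A + 2B:
(31, 33) + (35, 35). λ = (35 - 33)/(35 - 31) ≡ 2/4 mod 37. 4⁻¹ ≡ 28 (mod 37) since 4·28 = 112 ≡ 1, so λ ≡ 19.
  x = λ² - 31 - 35 = 361 - 66 ≡ 36; y = λ·(31 - 36) - 33 ≡ 20. → (36, 20)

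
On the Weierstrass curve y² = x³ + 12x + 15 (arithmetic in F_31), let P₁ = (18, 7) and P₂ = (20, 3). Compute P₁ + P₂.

(28, 13)

(18, 7) + (20, 3). λ = (3 - 7)/(20 - 18) ≡ 27/2 mod 31. 2⁻¹ ≡ 16 (mod 31) since 2·16 = 32 ≡ 1, so λ ≡ 29.
  x = λ² - 18 - 20 = 841 - 38 ≡ 28; y = λ·(18 - 28) - 7 ≡ 13. → (28, 13)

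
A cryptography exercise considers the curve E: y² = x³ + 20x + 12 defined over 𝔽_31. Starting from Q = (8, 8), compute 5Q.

(18, 29)

Double-and-add on 5 = (101)₂. Start with Q = (8, 8) for the leading 1-bit.
double: tangent at (8, 8): λ = (3·8² + 20)/(2·8) ≡ 26/16. 16⁻¹ ≡ 2 (mod 31) since 16·2 = 32 ≡ 1, so λ ≡ 26·2 ≡ 21.
  x = λ² - 8 - 8 = 441 - 16 ≡ 22; y = λ·(8 - 22) - 8 ≡ 8. → (22, 8)
double: tangent at (22, 8): λ = (3·22² + 20)/(2·8) ≡ 15/16. 16⁻¹ ≡ 2 (mod 31), so λ ≡ 15·2 ≡ 30.
  x = λ² - 22 - 22 = 900 - 44 ≡ 19; y = λ·(22 - 19) - 8 ≡ 20. → (19, 20)
add Q: (19, 20) + (8, 8). λ = (8 - 20)/(8 - 19) ≡ 19/20 mod 31. 20⁻¹ ≡ 14 (mod 31) since 20·14 = 280 ≡ 1, so λ ≡ 18.
  x = λ² - 19 - 8 = 324 - 27 ≡ 18; y = λ·(19 - 18) - 20 ≡ 29. → (18, 29)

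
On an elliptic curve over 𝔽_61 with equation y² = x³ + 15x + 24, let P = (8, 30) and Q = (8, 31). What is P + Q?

O

The two points share x = 8 and their y-coordinates satisfy 30 + 31 ≡ 0 (mod 61), so they are inverses. Their sum is ∞.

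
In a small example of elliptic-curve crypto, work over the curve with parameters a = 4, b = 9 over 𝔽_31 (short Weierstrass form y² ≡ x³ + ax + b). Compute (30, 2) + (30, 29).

The two points share x = 30 and their y-coordinates satisfy 2 + 29 ≡ 0 (mod 31), so they are inverses. Their sum is the point at infinity.

O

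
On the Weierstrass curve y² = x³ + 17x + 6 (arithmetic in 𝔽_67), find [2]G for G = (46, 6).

(42, 61)

tangent at (46, 6): λ = (3·46² + 17)/(2·6) ≡ 0/12. 12⁻¹ ≡ 28 (mod 67), so λ ≡ 0·28 ≡ 0.
  x = λ² - 46 - 46 = 0 - 92 ≡ 42; y = λ·(46 - 42) - 6 ≡ 61. → (42, 61)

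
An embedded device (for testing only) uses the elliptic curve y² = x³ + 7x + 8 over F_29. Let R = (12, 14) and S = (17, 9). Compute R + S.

(1, 4)

(12, 14) + (17, 9). λ = (9 - 14)/(17 - 12) ≡ 24/5 mod 29. 5⁻¹ ≡ 6 (mod 29) since 5·6 = 30 ≡ 1, so λ ≡ 28.
  x = λ² - 12 - 17 = 784 - 29 ≡ 1; y = λ·(12 - 1) - 14 ≡ 4. → (1, 4)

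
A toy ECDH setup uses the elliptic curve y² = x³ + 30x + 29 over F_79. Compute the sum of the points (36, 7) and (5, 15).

(36, 7) + (5, 15). λ = (15 - 7)/(5 - 36) ≡ 8/48 mod 79. 48⁻¹ ≡ 28 (mod 79) since 48·28 = 1344 ≡ 1, so λ ≡ 66.
  x = λ² - 36 - 5 = 4356 - 41 ≡ 49; y = λ·(36 - 49) - 7 ≡ 4. → (49, 4)

(49, 4)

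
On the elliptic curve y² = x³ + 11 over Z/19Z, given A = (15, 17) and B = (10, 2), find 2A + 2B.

First 2A:
Repeated addition: build up to 2A.
2A: tangent at (15, 17): λ = (3·15² + 0)/(2·17) ≡ 10/15. 15⁻¹ ≡ 14 (mod 19), so λ ≡ 10·14 ≡ 7.
  x = λ² - 15 - 15 = 49 - 30 ≡ 0; y = λ·(15 - 0) - 17 ≡ 12. → (0, 12)
2A = (0, 12).
Next 2B:
Repeated addition: build up to 2B.
2B: tangent at (10, 2): λ = (3·10² + 0)/(2·2) ≡ 15/4. 4⁻¹ ≡ 5 (mod 19), so λ ≡ 15·5 ≡ 18.
  x = λ² - 10 - 10 = 324 - 20 ≡ 0; y = λ·(10 - 0) - 2 ≡ 7. → (0, 7)
2B = (0, 7).
Finally 2A + 2B:
(0, 12) + (0, 7): same x and y₁ ≡ -y₂, so the sum is the point at infinity.

O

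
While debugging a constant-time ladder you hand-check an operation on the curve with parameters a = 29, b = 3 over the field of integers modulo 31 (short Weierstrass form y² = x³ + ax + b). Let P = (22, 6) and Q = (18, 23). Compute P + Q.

(22, 6) + (18, 23). λ = (23 - 6)/(18 - 22) ≡ 17/27 mod 31. 27⁻¹ ≡ 23 (mod 31), so λ ≡ 19.
  x = λ² - 22 - 18 = 361 - 40 ≡ 11; y = λ·(22 - 11) - 6 ≡ 17. → (11, 17)

(11, 17)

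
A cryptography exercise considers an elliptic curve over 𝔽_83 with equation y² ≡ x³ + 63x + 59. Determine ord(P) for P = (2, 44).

2P: tangent at (2, 44): λ = (3·2² + 63)/(2·44) ≡ 75/5. 5⁻¹ ≡ 50 (mod 83) since 5·50 = 250 ≡ 1, so λ ≡ 75·50 ≡ 15.
  x = λ² - 2 - 2 = 225 - 4 ≡ 55; y = λ·(2 - 55) - 44 ≡ 74. → (55, 74)
3P: (55, 74) + (2, 44). λ = (44 - 74)/(2 - 55) ≡ 53/30 mod 83. 30⁻¹ ≡ 36 (mod 83), so λ ≡ 82.
  x = λ² - 55 - 2 = 6724 - 57 ≡ 27; y = λ·(55 - 27) - 74 ≡ 64. → (27, 64)
4P: (27, 64) + (2, 44). λ = (44 - 64)/(2 - 27) ≡ 63/58 mod 83. 58⁻¹ ≡ 73 (mod 83) since 58·73 = 4234 ≡ 1, so λ ≡ 34.
  x = λ² - 27 - 2 = 1156 - 29 ≡ 48; y = λ·(27 - 48) - 64 ≡ 52. → (48, 52)
5P: (48, 52) + (2, 44). λ = (44 - 52)/(2 - 48) ≡ 75/37 mod 83. 37⁻¹ ≡ 9 (mod 83) since 37·9 = 333 ≡ 1, so λ ≡ 11.
  x = λ² - 48 - 2 = 121 - 50 ≡ 71; y = λ·(48 - 71) - 52 ≡ 27. → (71, 27)
6P: (71, 27) + (2, 44). λ = (44 - 27)/(2 - 71) ≡ 17/14 mod 83. 14⁻¹ ≡ 6 (mod 83) since 14·6 = 84 ≡ 1, so λ ≡ 19.
  x = λ² - 71 - 2 = 361 - 73 ≡ 39; y = λ·(71 - 39) - 27 ≡ 0. → (39, 0)
7P: (39, 0) + (2, 44). λ = (44 - 0)/(2 - 39) ≡ 44/46 mod 83. 46⁻¹ ≡ 74 (mod 83), so λ ≡ 19.
  x = λ² - 39 - 2 = 361 - 41 ≡ 71; y = λ·(39 - 71) - 0 ≡ 56. → (71, 56)
8P: (71, 56) + (2, 44). λ = (44 - 56)/(2 - 71) ≡ 71/14 mod 83. 14⁻¹ ≡ 6 (mod 83), so λ ≡ 11.
  x = λ² - 71 - 2 = 121 - 73 ≡ 48; y = λ·(71 - 48) - 56 ≡ 31. → (48, 31)
9P: (48, 31) + (2, 44). λ = (44 - 31)/(2 - 48) ≡ 13/37 mod 83. 37⁻¹ ≡ 9 (mod 83) since 37·9 = 333 ≡ 1, so λ ≡ 34.
  x = λ² - 48 - 2 = 1156 - 50 ≡ 27; y = λ·(48 - 27) - 31 ≡ 19. → (27, 19)
10P: (27, 19) + (2, 44). λ = (44 - 19)/(2 - 27) ≡ 25/58 mod 83. 58⁻¹ ≡ 73 (mod 83), so λ ≡ 82.
  x = λ² - 27 - 2 = 6724 - 29 ≡ 55; y = λ·(27 - 55) - 19 ≡ 9. → (55, 9)
11P: (55, 9) + (2, 44). λ = (44 - 9)/(2 - 55) ≡ 35/30 mod 83. 30⁻¹ ≡ 36 (mod 83), so λ ≡ 15.
  x = λ² - 55 - 2 = 225 - 57 ≡ 2; y = λ·(55 - 2) - 9 ≡ 39. → (2, 39)
12P: (2, 39) + (2, 44): same x and y₁ ≡ -y₂, so the sum is O.
12P = O, so the order is 12.

12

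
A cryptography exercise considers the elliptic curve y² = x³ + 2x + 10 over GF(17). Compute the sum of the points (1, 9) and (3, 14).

(1, 9) + (3, 14). λ = (14 - 9)/(3 - 1) ≡ 5/2 mod 17. 2⁻¹ ≡ 9 (mod 17) since 2·9 = 18 ≡ 1, so λ ≡ 11.
  x = λ² - 1 - 3 = 121 - 4 ≡ 15; y = λ·(1 - 15) - 9 ≡ 7. → (15, 7)

(15, 7)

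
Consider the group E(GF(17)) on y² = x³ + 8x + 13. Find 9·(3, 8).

(12, 1)

Write G = (3, 8).
Repeated addition: build up to 9G.
2G: tangent at (3, 8): λ = (3·3² + 8)/(2·8) ≡ 1/16. 16⁻¹ ≡ 16 (mod 17) since 16·16 = 256 ≡ 1, so λ ≡ 1·16 ≡ 16.
  x = λ² - 3 - 3 = 256 - 6 ≡ 12; y = λ·(3 - 12) - 8 ≡ 1. → (12, 1)
3G: (12, 1) + (3, 8). λ = (8 - 1)/(3 - 12) ≡ 7/8 mod 17. 8⁻¹ ≡ 15 (mod 17), so λ ≡ 3.
  x = λ² - 12 - 3 = 9 - 15 ≡ 11; y = λ·(12 - 11) - 1 ≡ 2. → (11, 2)
4G: (11, 2) + (3, 8). λ = (8 - 2)/(3 - 11) ≡ 6/9 mod 17. 9⁻¹ ≡ 2 (mod 17), so λ ≡ 12.
  x = λ² - 11 - 3 = 144 - 14 ≡ 11; y = λ·(11 - 11) - 2 ≡ 15. → (11, 15)
5G: (11, 15) + (3, 8). λ = (8 - 15)/(3 - 11) ≡ 10/9 mod 17. 9⁻¹ ≡ 2 (mod 17), so λ ≡ 3.
  x = λ² - 11 - 3 = 9 - 14 ≡ 12; y = λ·(11 - 12) - 15 ≡ 16. → (12, 16)
6G: (12, 16) + (3, 8). λ = (8 - 16)/(3 - 12) ≡ 9/8 mod 17. 8⁻¹ ≡ 15 (mod 17) since 8·15 = 120 ≡ 1, so λ ≡ 16.
  x = λ² - 12 - 3 = 256 - 15 ≡ 3; y = λ·(12 - 3) - 16 ≡ 9. → (3, 9)
7G: (3, 9) + (3, 8): same x and y₁ ≡ -y₂, so the sum is ∞.
8G: ∞ + (3, 8) = (3, 8) (identity).
9G: tangent at (3, 8): λ = (3·3² + 8)/(2·8) ≡ 1/16. 16⁻¹ ≡ 16 (mod 17), so λ ≡ 1·16 ≡ 16.
  x = λ² - 3 - 3 = 256 - 6 ≡ 12; y = λ·(3 - 12) - 8 ≡ 1. → (12, 1)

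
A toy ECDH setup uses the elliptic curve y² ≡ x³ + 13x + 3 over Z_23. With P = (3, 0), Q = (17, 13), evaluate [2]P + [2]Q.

First 2P:
Repeated addition: build up to 2P.
2P: (3, 0) + (3, 0): same x and y₁ ≡ -y₂, so the sum is O.
2P = O.
Next 2Q:
Repeated addition: build up to 2Q.
2Q: tangent at (17, 13): λ = (3·17² + 13)/(2·13) ≡ 6/3. 3⁻¹ ≡ 8 (mod 23), so λ ≡ 6·8 ≡ 2.
  x = λ² - 17 - 17 = 4 - 34 ≡ 16; y = λ·(17 - 16) - 13 ≡ 12. → (16, 12)
2Q = (16, 12).
Finally 2P + 2Q:
O + (16, 12) = (16, 12) (identity).

(16, 12)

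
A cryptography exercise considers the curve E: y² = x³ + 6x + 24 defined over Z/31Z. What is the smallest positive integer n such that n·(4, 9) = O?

2P: tangent at (4, 9): λ = (3·4² + 6)/(2·9) ≡ 23/18. 18⁻¹ ≡ 19 (mod 31), so λ ≡ 23·19 ≡ 3.
  x = λ² - 4 - 4 = 9 - 8 ≡ 1; y = λ·(4 - 1) - 9 ≡ 0. → (1, 0)
3P: (1, 0) + (4, 9). λ = (9 - 0)/(4 - 1) ≡ 9/3 mod 31. 3⁻¹ ≡ 21 (mod 31) since 3·21 = 63 ≡ 1, so λ ≡ 3.
  x = λ² - 1 - 4 = 9 - 5 ≡ 4; y = λ·(1 - 4) - 0 ≡ 22. → (4, 22)
4P: (4, 22) + (4, 9): same x and y₁ ≡ -y₂, so the sum is O.
4P = O, so the order is 4.

4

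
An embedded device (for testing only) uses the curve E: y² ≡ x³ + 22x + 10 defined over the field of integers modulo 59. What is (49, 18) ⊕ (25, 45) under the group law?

(49, 18) + (25, 45). λ = (45 - 18)/(25 - 49) ≡ 27/35 mod 59. 35⁻¹ ≡ 27 (mod 59), so λ ≡ 21.
  x = λ² - 49 - 25 = 441 - 74 ≡ 13; y = λ·(49 - 13) - 18 ≡ 30. → (13, 30)

(13, 30)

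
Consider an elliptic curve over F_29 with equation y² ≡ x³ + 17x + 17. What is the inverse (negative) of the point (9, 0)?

-(9, 0) = (9, -0 mod 29) = (9, 0).

(9, 0)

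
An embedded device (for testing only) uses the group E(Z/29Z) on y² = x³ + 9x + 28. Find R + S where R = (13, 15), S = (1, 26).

(10, 4)

(13, 15) + (1, 26). λ = (26 - 15)/(1 - 13) ≡ 11/17 mod 29. 17⁻¹ ≡ 12 (mod 29) since 17·12 = 204 ≡ 1, so λ ≡ 16.
  x = λ² - 13 - 1 = 256 - 14 ≡ 10; y = λ·(13 - 10) - 15 ≡ 4. → (10, 4)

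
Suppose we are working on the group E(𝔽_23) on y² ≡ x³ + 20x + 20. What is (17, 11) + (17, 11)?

(20, 5)

tangent at (17, 11): λ = (3·17² + 20)/(2·11) ≡ 13/22. 22⁻¹ ≡ 22 (mod 23) since 22·22 = 484 ≡ 1, so λ ≡ 13·22 ≡ 10.
  x = λ² - 17 - 17 = 100 - 34 ≡ 20; y = λ·(17 - 20) - 11 ≡ 5. → (20, 5)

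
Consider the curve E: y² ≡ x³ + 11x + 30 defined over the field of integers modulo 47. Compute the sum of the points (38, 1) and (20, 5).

(14, 25)

(38, 1) + (20, 5). λ = (5 - 1)/(20 - 38) ≡ 4/29 mod 47. 29⁻¹ ≡ 13 (mod 47), so λ ≡ 5.
  x = λ² - 38 - 20 = 25 - 58 ≡ 14; y = λ·(38 - 14) - 1 ≡ 25. → (14, 25)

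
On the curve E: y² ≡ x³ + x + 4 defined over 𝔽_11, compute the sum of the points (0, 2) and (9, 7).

(0, 2) + (9, 7). λ = (7 - 2)/(9 - 0) ≡ 5/9 mod 11. 9⁻¹ ≡ 5 (mod 11) since 9·5 = 45 ≡ 1, so λ ≡ 3.
  x = λ² - 0 - 9 = 9 - 9 ≡ 0; y = λ·(0 - 0) - 2 ≡ 9. → (0, 9)

(0, 9)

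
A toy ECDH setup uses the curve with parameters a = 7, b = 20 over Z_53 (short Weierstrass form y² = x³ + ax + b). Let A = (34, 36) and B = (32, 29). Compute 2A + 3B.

(17, 32)

First 2A:
Repeated addition: build up to 2A.
2A: tangent at (34, 36): λ = (3·34² + 7)/(2·36) ≡ 30/19. 19⁻¹ ≡ 14 (mod 53), so λ ≡ 30·14 ≡ 49.
  x = λ² - 34 - 34 = 2401 - 68 ≡ 1; y = λ·(34 - 1) - 36 ≡ 44. → (1, 44)
2A = (1, 44).
Next 3B:
Repeated addition: build up to 3B.
2B: tangent at (32, 29): λ = (3·32² + 7)/(2·29) ≡ 5/5. 5⁻¹ ≡ 32 (mod 53), so λ ≡ 5·32 ≡ 1.
  x = λ² - 32 - 32 = 1 - 64 ≡ 43; y = λ·(32 - 43) - 29 ≡ 13. → (43, 13)
3B: (43, 13) + (32, 29). λ = (29 - 13)/(32 - 43) ≡ 16/42 mod 53. 42⁻¹ ≡ 24 (mod 53), so λ ≡ 13.
  x = λ² - 43 - 32 = 169 - 75 ≡ 41; y = λ·(43 - 41) - 13 ≡ 13. → (41, 13)
3B = (41, 13).
Finally 2A + 3B:
(1, 44) + (41, 13). λ = (13 - 44)/(41 - 1) ≡ 22/40 mod 53. 40⁻¹ ≡ 4 (mod 53), so λ ≡ 35.
  x = λ² - 1 - 41 = 1225 - 42 ≡ 17; y = λ·(1 - 17) - 44 ≡ 32. → (17, 32)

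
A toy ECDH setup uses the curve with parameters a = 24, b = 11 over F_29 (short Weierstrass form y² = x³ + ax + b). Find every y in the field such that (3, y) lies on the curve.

9, 20

x³ + 24x + 11 = 110 ≡ 23 (mod 29).
Square roots of 23 mod 29: 9 and 20 (since 9² = 81 ≡ 23).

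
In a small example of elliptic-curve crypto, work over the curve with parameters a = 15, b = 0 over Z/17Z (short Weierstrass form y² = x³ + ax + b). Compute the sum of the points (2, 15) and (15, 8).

(2, 15) + (15, 8). λ = (8 - 15)/(15 - 2) ≡ 10/13 mod 17. 13⁻¹ ≡ 4 (mod 17) since 13·4 = 52 ≡ 1, so λ ≡ 6.
  x = λ² - 2 - 15 = 36 - 17 ≡ 2; y = λ·(2 - 2) - 15 ≡ 2. → (2, 2)

(2, 2)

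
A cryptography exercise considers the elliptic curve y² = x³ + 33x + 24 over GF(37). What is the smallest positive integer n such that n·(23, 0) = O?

2

2P: (23, 0) + (23, 0): same x and y₁ ≡ -y₂, so the sum is O.
2P = O, so the order is 2.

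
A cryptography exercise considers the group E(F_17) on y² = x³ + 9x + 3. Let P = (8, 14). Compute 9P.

(8, 14)

Double-and-add on 9 = (1001)₂. Start with P = (8, 14) for the leading 1-bit.
double: tangent at (8, 14): λ = (3·8² + 9)/(2·14) ≡ 14/11. 11⁻¹ ≡ 14 (mod 17) since 11·14 = 154 ≡ 1, so λ ≡ 14·14 ≡ 9.
  x = λ² - 8 - 8 = 81 - 16 ≡ 14; y = λ·(8 - 14) - 14 ≡ 0. → (14, 0)
double: (14, 0) + (14, 0): same x and y₁ ≡ -y₂, so the sum is O.
double: O + O = O (identity).
add P: O + (8, 14) = (8, 14) (identity).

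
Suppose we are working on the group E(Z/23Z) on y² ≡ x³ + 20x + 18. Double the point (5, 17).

tangent at (5, 17): λ = (3·5² + 20)/(2·17) ≡ 3/11. 11⁻¹ ≡ 21 (mod 23), so λ ≡ 3·21 ≡ 17.
  x = λ² - 5 - 5 = 289 - 10 ≡ 3; y = λ·(5 - 3) - 17 ≡ 17. → (3, 17)

(3, 17)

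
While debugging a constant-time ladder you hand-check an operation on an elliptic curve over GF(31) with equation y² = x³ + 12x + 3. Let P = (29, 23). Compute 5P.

Double-and-add on 5 = (101)₂. Start with P = (29, 23) for the leading 1-bit.
double: tangent at (29, 23): λ = (3·29² + 12)/(2·23) ≡ 24/15. 15⁻¹ ≡ 29 (mod 31), so λ ≡ 24·29 ≡ 14.
  x = λ² - 29 - 29 = 196 - 58 ≡ 14; y = λ·(29 - 14) - 23 ≡ 1. → (14, 1)
double: tangent at (14, 1): λ = (3·14² + 12)/(2·1) ≡ 11/2. 2⁻¹ ≡ 16 (mod 31), so λ ≡ 11·16 ≡ 21.
  x = λ² - 14 - 14 = 441 - 28 ≡ 10; y = λ·(14 - 10) - 1 ≡ 21. → (10, 21)
add P: (10, 21) + (29, 23). λ = (23 - 21)/(29 - 10) ≡ 2/19 mod 31. 19⁻¹ ≡ 18 (mod 31), so λ ≡ 5.
  x = λ² - 10 - 29 = 25 - 39 ≡ 17; y = λ·(10 - 17) - 21 ≡ 6. → (17, 6)

(17, 6)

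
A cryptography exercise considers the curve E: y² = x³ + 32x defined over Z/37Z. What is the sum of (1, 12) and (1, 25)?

The two points share x = 1 and their y-coordinates satisfy 12 + 25 ≡ 0 (mod 37), so they are inverses. Their sum is O.

O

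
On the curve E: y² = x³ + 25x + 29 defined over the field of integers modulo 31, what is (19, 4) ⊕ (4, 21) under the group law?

(19, 4) + (4, 21). λ = (21 - 4)/(4 - 19) ≡ 17/16 mod 31. 16⁻¹ ≡ 2 (mod 31) since 16·2 = 32 ≡ 1, so λ ≡ 3.
  x = λ² - 19 - 4 = 9 - 23 ≡ 17; y = λ·(19 - 17) - 4 ≡ 2. → (17, 2)

(17, 2)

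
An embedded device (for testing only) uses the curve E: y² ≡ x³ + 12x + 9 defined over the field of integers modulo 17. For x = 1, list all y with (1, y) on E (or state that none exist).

x³ + 12x + 9 = 22 ≡ 5 (mod 17).
5 is a non-residue mod 17; no y exists.

none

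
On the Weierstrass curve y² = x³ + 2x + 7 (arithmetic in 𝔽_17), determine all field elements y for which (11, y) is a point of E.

x³ + 2x + 7 = 1360 ≡ 0 (mod 17).
Only y = 0 satisfies y² ≡ 0.

0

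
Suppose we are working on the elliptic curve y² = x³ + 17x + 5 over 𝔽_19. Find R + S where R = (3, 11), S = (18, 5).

(5, 5)

(3, 11) + (18, 5). λ = (5 - 11)/(18 - 3) ≡ 13/15 mod 19. 15⁻¹ ≡ 14 (mod 19), so λ ≡ 11.
  x = λ² - 3 - 18 = 121 - 21 ≡ 5; y = λ·(3 - 5) - 11 ≡ 5. → (5, 5)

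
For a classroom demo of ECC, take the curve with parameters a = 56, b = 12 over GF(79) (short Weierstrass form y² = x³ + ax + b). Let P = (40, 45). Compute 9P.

Double-and-add on 9 = (1001)₂. Start with P = (40, 45) for the leading 1-bit.
double: tangent at (40, 45): λ = (3·40² + 56)/(2·45) ≡ 37/11. 11⁻¹ ≡ 36 (mod 79), so λ ≡ 37·36 ≡ 68.
  x = λ² - 40 - 40 = 4624 - 80 ≡ 41; y = λ·(40 - 41) - 45 ≡ 45. → (41, 45)
double: tangent at (41, 45): λ = (3·41² + 56)/(2·45) ≡ 43/11. 11⁻¹ ≡ 36 (mod 79) since 11·36 = 396 ≡ 1, so λ ≡ 43·36 ≡ 47.
  x = λ² - 41 - 41 = 2209 - 82 ≡ 73; y = λ·(41 - 73) - 45 ≡ 31. → (73, 31)
double: tangent at (73, 31): λ = (3·73² + 56)/(2·31) ≡ 6/62. 62⁻¹ ≡ 65 (mod 79), so λ ≡ 6·65 ≡ 74.
  x = λ² - 73 - 73 = 5476 - 146 ≡ 37; y = λ·(73 - 37) - 31 ≡ 26. → (37, 26)
add P: (37, 26) + (40, 45). λ = (45 - 26)/(40 - 37) ≡ 19/3 mod 79. 3⁻¹ ≡ 53 (mod 79), so λ ≡ 59.
  x = λ² - 37 - 40 = 3481 - 77 ≡ 7; y = λ·(37 - 7) - 26 ≡ 6. → (7, 6)

(7, 6)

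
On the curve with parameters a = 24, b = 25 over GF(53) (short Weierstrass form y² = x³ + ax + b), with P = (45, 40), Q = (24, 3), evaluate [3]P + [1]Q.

(8, 26)

First 3P:
Repeated addition: build up to 3P.
2P: tangent at (45, 40): λ = (3·45² + 24)/(2·40) ≡ 4/27. 27⁻¹ ≡ 2 (mod 53) since 27·2 = 54 ≡ 1, so λ ≡ 4·2 ≡ 8.
  x = λ² - 45 - 45 = 64 - 90 ≡ 27; y = λ·(45 - 27) - 40 ≡ 51. → (27, 51)
3P: (27, 51) + (45, 40). λ = (40 - 51)/(45 - 27) ≡ 42/18 mod 53. 18⁻¹ ≡ 3 (mod 53) since 18·3 = 54 ≡ 1, so λ ≡ 20.
  x = λ² - 27 - 45 = 400 - 72 ≡ 10; y = λ·(27 - 10) - 51 ≡ 24. → (10, 24)
3P = (10, 24).
Finally 3P + Q:
(10, 24) + (24, 3). λ = (3 - 24)/(24 - 10) ≡ 32/14 mod 53. 14⁻¹ ≡ 19 (mod 53) since 14·19 = 266 ≡ 1, so λ ≡ 25.
  x = λ² - 10 - 24 = 625 - 34 ≡ 8; y = λ·(10 - 8) - 24 ≡ 26. → (8, 26)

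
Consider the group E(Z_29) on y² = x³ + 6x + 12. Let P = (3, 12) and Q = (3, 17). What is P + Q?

The two points share x = 3 and their y-coordinates satisfy 12 + 17 ≡ 0 (mod 29), so they are inverses. Their sum is O.

O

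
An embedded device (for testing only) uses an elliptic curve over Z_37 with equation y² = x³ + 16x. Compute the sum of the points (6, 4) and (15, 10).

(6, 4) + (15, 10). λ = (10 - 4)/(15 - 6) ≡ 6/9 mod 37. 9⁻¹ ≡ 33 (mod 37), so λ ≡ 13.
  x = λ² - 6 - 15 = 169 - 21 ≡ 0; y = λ·(6 - 0) - 4 ≡ 0. → (0, 0)

(0, 0)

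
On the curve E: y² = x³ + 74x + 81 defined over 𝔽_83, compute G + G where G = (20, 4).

tangent at (20, 4): λ = (3·20² + 74)/(2·4) ≡ 29/8. 8⁻¹ ≡ 52 (mod 83), so λ ≡ 29·52 ≡ 14.
  x = λ² - 20 - 20 = 196 - 40 ≡ 73; y = λ·(20 - 73) - 4 ≡ 1. → (73, 1)

(73, 1)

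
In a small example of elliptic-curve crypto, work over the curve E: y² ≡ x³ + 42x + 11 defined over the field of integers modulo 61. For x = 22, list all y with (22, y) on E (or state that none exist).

none

x³ + 42x + 11 = 11583 ≡ 54 (mod 61).
54 is a non-residue mod 61; no y exists.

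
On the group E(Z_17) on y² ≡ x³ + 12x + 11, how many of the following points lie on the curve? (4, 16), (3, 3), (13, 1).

(4, 16): 16² ≡ 1, rhs ≡ 4 → off.
(3, 3): 3² ≡ 9, rhs ≡ 6 → off.
(13, 1): 1² ≡ 1, rhs ≡ 1 → on.

1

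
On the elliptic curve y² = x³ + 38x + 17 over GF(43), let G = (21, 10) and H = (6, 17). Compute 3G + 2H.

(30, 11)

First 3G:
Repeated addition: build up to 3G.
2G: tangent at (21, 10): λ = (3·21² + 38)/(2·10) ≡ 28/20. 20⁻¹ ≡ 28 (mod 43), so λ ≡ 28·28 ≡ 10.
  x = λ² - 21 - 21 = 100 - 42 ≡ 15; y = λ·(21 - 15) - 10 ≡ 7. → (15, 7)
3G: (15, 7) + (21, 10). λ = (10 - 7)/(21 - 15) ≡ 3/6 mod 43. 6⁻¹ ≡ 36 (mod 43), so λ ≡ 22.
  x = λ² - 15 - 21 = 484 - 36 ≡ 18; y = λ·(15 - 18) - 7 ≡ 13. → (18, 13)
3G = (18, 13).
Next 2H:
Repeated addition: build up to 2H.
2H: tangent at (6, 17): λ = (3·6² + 38)/(2·17) ≡ 17/34. 34⁻¹ ≡ 19 (mod 43), so λ ≡ 17·19 ≡ 22.
  x = λ² - 6 - 6 = 484 - 12 ≡ 42; y = λ·(6 - 42) - 17 ≡ 8. → (42, 8)
2H = (42, 8).
Finally 3G + 2H:
(18, 13) + (42, 8). λ = (8 - 13)/(42 - 18) ≡ 38/24 mod 43. 24⁻¹ ≡ 9 (mod 43), so λ ≡ 41.
  x = λ² - 18 - 42 = 1681 - 60 ≡ 30; y = λ·(18 - 30) - 13 ≡ 11. → (30, 11)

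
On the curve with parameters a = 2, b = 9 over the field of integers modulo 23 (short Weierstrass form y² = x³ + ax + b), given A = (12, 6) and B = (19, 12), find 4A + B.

First 4A:
Double-and-add on 4 = (100)₂. Start with A = (12, 6) for the leading 1-bit.
double: tangent at (12, 6): λ = (3·12² + 2)/(2·6) ≡ 20/12. 12⁻¹ ≡ 2 (mod 23) since 12·2 = 24 ≡ 1, so λ ≡ 20·2 ≡ 17.
  x = λ² - 12 - 12 = 289 - 24 ≡ 12; y = λ·(12 - 12) - 6 ≡ 17. → (12, 17)
double: tangent at (12, 17): λ = (3·12² + 2)/(2·17) ≡ 20/11. 11⁻¹ ≡ 21 (mod 23) since 11·21 = 231 ≡ 1, so λ ≡ 20·21 ≡ 6.
  x = λ² - 12 - 12 = 36 - 24 ≡ 12; y = λ·(12 - 12) - 17 ≡ 6. → (12, 6)
4A = (12, 6).
Finally 4A + B:
(12, 6) + (19, 12). λ = (12 - 6)/(19 - 12) ≡ 6/7 mod 23. 7⁻¹ ≡ 10 (mod 23), so λ ≡ 14.
  x = λ² - 12 - 19 = 196 - 31 ≡ 4; y = λ·(12 - 4) - 6 ≡ 14. → (4, 14)

(4, 14)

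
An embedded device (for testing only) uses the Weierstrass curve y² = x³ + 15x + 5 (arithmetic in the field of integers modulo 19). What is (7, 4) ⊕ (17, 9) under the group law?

(0, 9)

(7, 4) + (17, 9). λ = (9 - 4)/(17 - 7) ≡ 5/10 mod 19. 10⁻¹ ≡ 2 (mod 19), so λ ≡ 10.
  x = λ² - 7 - 17 = 100 - 24 ≡ 0; y = λ·(7 - 0) - 4 ≡ 9. → (0, 9)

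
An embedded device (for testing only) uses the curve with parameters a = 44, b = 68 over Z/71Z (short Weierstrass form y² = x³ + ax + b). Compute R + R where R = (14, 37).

tangent at (14, 37): λ = (3·14² + 44)/(2·37) ≡ 64/3. 3⁻¹ ≡ 24 (mod 71), so λ ≡ 64·24 ≡ 45.
  x = λ² - 14 - 14 = 2025 - 28 ≡ 9; y = λ·(14 - 9) - 37 ≡ 46. → (9, 46)

(9, 46)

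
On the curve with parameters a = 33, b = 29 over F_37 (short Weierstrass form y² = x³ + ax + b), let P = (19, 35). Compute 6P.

(17, 29)

Repeated addition: build up to 6P.
2P: tangent at (19, 35): λ = (3·19² + 33)/(2·35) ≡ 6/33. 33⁻¹ ≡ 9 (mod 37) since 33·9 = 297 ≡ 1, so λ ≡ 6·9 ≡ 17.
  x = λ² - 19 - 19 = 289 - 38 ≡ 29; y = λ·(19 - 29) - 35 ≡ 17. → (29, 17)
3P: (29, 17) + (19, 35). λ = (35 - 17)/(19 - 29) ≡ 18/27 mod 37. 27⁻¹ ≡ 11 (mod 37) since 27·11 = 297 ≡ 1, so λ ≡ 13.
  x = λ² - 29 - 19 = 169 - 48 ≡ 10; y = λ·(29 - 10) - 17 ≡ 8. → (10, 8)
4P: (10, 8) + (19, 35). λ = (35 - 8)/(19 - 10) ≡ 27/9 mod 37. 9⁻¹ ≡ 33 (mod 37) since 9·33 = 297 ≡ 1, so λ ≡ 3.
  x = λ² - 10 - 19 = 9 - 29 ≡ 17; y = λ·(10 - 17) - 8 ≡ 8. → (17, 8)
5P: (17, 8) + (19, 35). λ = (35 - 8)/(19 - 17) ≡ 27/2 mod 37. 2⁻¹ ≡ 19 (mod 37) since 2·19 = 38 ≡ 1, so λ ≡ 32.
  x = λ² - 17 - 19 = 1024 - 36 ≡ 26; y = λ·(17 - 26) - 8 ≡ 0. → (26, 0)
6P: (26, 0) + (19, 35). λ = (35 - 0)/(19 - 26) ≡ 35/30 mod 37. 30⁻¹ ≡ 21 (mod 37) since 30·21 = 630 ≡ 1, so λ ≡ 32.
  x = λ² - 26 - 19 = 1024 - 45 ≡ 17; y = λ·(26 - 17) - 0 ≡ 29. → (17, 29)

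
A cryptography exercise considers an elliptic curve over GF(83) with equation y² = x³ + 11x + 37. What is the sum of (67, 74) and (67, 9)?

The two points share x = 67 and their y-coordinates satisfy 74 + 9 ≡ 0 (mod 83), so they are inverses. Their sum is O.

O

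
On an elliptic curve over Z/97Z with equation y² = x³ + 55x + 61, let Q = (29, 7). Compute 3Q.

Repeated addition: build up to 3Q.
2Q: tangent at (29, 7): λ = (3·29² + 55)/(2·7) ≡ 56/14. 14⁻¹ ≡ 7 (mod 97), so λ ≡ 56·7 ≡ 4.
  x = λ² - 29 - 29 = 16 - 58 ≡ 55; y = λ·(29 - 55) - 7 ≡ 83. → (55, 83)
3Q: (55, 83) + (29, 7). λ = (7 - 83)/(29 - 55) ≡ 21/71 mod 97. 71⁻¹ ≡ 41 (mod 97) since 71·41 = 2911 ≡ 1, so λ ≡ 85.
  x = λ² - 55 - 29 = 7225 - 84 ≡ 60; y = λ·(55 - 60) - 83 ≡ 74. → (60, 74)

(60, 74)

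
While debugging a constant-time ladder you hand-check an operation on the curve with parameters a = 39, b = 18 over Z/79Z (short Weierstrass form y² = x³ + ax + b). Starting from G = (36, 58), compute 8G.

(49, 50)

Double-and-add on 8 = (1000)₂. Start with G = (36, 58) for the leading 1-bit.
double: tangent at (36, 58): λ = (3·36² + 39)/(2·58) ≡ 56/37. 37⁻¹ ≡ 47 (mod 79), so λ ≡ 56·47 ≡ 25.
  x = λ² - 36 - 36 = 625 - 72 ≡ 0; y = λ·(36 - 0) - 58 ≡ 52. → (0, 52)
double: tangent at (0, 52): λ = (3·0² + 39)/(2·52) ≡ 39/25. 25⁻¹ ≡ 19 (mod 79), so λ ≡ 39·19 ≡ 30.
  x = λ² - 0 - 0 = 900 - 0 ≡ 31; y = λ·(0 - 31) - 52 ≡ 45. → (31, 45)
double: tangent at (31, 45): λ = (3·31² + 39)/(2·45) ≡ 78/11. 11⁻¹ ≡ 36 (mod 79), so λ ≡ 78·36 ≡ 43.
  x = λ² - 31 - 31 = 1849 - 62 ≡ 49; y = λ·(31 - 49) - 45 ≡ 50. → (49, 50)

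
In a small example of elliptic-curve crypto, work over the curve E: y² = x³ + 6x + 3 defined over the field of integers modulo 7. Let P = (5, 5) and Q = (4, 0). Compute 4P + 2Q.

First 4P:
Double-and-add on 4 = (100)₂. Start with P = (5, 5) for the leading 1-bit.
double: tangent at (5, 5): λ = (3·5² + 6)/(2·5) ≡ 4/3. 3⁻¹ ≡ 5 (mod 7), so λ ≡ 4·5 ≡ 6.
  x = λ² - 5 - 5 = 36 - 10 ≡ 5; y = λ·(5 - 5) - 5 ≡ 2. → (5, 2)
double: tangent at (5, 2): λ = (3·5² + 6)/(2·2) ≡ 4/4. 4⁻¹ ≡ 2 (mod 7) since 4·2 = 8 ≡ 1, so λ ≡ 4·2 ≡ 1.
  x = λ² - 5 - 5 = 1 - 10 ≡ 5; y = λ·(5 - 5) - 2 ≡ 5. → (5, 5)
4P = (5, 5).
Next 2Q:
Repeated addition: build up to 2Q.
2Q: (4, 0) + (4, 0): same x and y₁ ≡ -y₂, so the sum is ∞.
2Q = ∞.
Finally 4P + 2Q:
(5, 5) + ∞ = (5, 5) (identity).

(5, 5)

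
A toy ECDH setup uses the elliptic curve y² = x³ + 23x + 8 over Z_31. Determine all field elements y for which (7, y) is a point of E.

x³ + 23x + 8 = 512 ≡ 16 (mod 31).
Square roots of 16 mod 31: 4 and 27 (since 4² = 16 ≡ 16).

4, 27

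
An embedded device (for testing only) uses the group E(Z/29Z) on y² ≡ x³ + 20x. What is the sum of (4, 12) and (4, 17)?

O

The two points share x = 4 and their y-coordinates satisfy 12 + 17 ≡ 0 (mod 29), so they are inverses. Their sum is ∞.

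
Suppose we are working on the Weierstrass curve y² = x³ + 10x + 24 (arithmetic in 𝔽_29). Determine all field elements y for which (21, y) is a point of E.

none

x³ + 10x + 24 = 9495 ≡ 12 (mod 29).
12 is a non-residue mod 29; no y exists.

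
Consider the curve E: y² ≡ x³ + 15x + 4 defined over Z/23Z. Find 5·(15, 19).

(21, 14)

Write P = (15, 19).
Double-and-add on 5 = (101)₂. Start with P = (15, 19) for the leading 1-bit.
double: tangent at (15, 19): λ = (3·15² + 15)/(2·19) ≡ 0/15. 15⁻¹ ≡ 20 (mod 23), so λ ≡ 0·20 ≡ 0.
  x = λ² - 15 - 15 = 0 - 30 ≡ 16; y = λ·(15 - 16) - 19 ≡ 4. → (16, 4)
double: tangent at (16, 4): λ = (3·16² + 15)/(2·4) ≡ 1/8. 8⁻¹ ≡ 3 (mod 23), so λ ≡ 1·3 ≡ 3.
  x = λ² - 16 - 16 = 9 - 32 ≡ 0; y = λ·(16 - 0) - 4 ≡ 21. → (0, 21)
add P: (0, 21) + (15, 19). λ = (19 - 21)/(15 - 0) ≡ 21/15 mod 23. 15⁻¹ ≡ 20 (mod 23), so λ ≡ 6.
  x = λ² - 0 - 15 = 36 - 15 ≡ 21; y = λ·(0 - 21) - 21 ≡ 14. → (21, 14)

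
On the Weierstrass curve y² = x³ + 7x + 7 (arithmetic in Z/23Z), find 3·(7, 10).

(5, 12)

Write G = (7, 10).
Repeated addition: build up to 3G.
2G: tangent at (7, 10): λ = (3·7² + 7)/(2·10) ≡ 16/20. 20⁻¹ ≡ 15 (mod 23) since 20·15 = 300 ≡ 1, so λ ≡ 16·15 ≡ 10.
  x = λ² - 7 - 7 = 100 - 14 ≡ 17; y = λ·(7 - 17) - 10 ≡ 5. → (17, 5)
3G: (17, 5) + (7, 10). λ = (10 - 5)/(7 - 17) ≡ 5/13 mod 23. 13⁻¹ ≡ 16 (mod 23) since 13·16 = 208 ≡ 1, so λ ≡ 11.
  x = λ² - 17 - 7 = 121 - 24 ≡ 5; y = λ·(17 - 5) - 5 ≡ 12. → (5, 12)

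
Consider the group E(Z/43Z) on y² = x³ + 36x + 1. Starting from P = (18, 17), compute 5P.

Repeated addition: build up to 5P.
2P: tangent at (18, 17): λ = (3·18² + 36)/(2·17) ≡ 19/34. 34⁻¹ ≡ 19 (mod 43), so λ ≡ 19·19 ≡ 17.
  x = λ² - 18 - 18 = 289 - 36 ≡ 38; y = λ·(18 - 38) - 17 ≡ 30. → (38, 30)
3P: (38, 30) + (18, 17). λ = (17 - 30)/(18 - 38) ≡ 30/23 mod 43. 23⁻¹ ≡ 15 (mod 43) since 23·15 = 345 ≡ 1, so λ ≡ 20.
  x = λ² - 38 - 18 = 400 - 56 ≡ 0; y = λ·(38 - 0) - 30 ≡ 42. → (0, 42)
4P: (0, 42) + (18, 17). λ = (17 - 42)/(18 - 0) ≡ 18/18 mod 43. 18⁻¹ ≡ 12 (mod 43) since 18·12 = 216 ≡ 1, so λ ≡ 1.
  x = λ² - 0 - 18 = 1 - 18 ≡ 26; y = λ·(0 - 26) - 42 ≡ 18. → (26, 18)
5P: (26, 18) + (18, 17). λ = (17 - 18)/(18 - 26) ≡ 42/35 mod 43. 35⁻¹ ≡ 16 (mod 43), so λ ≡ 27.
  x = λ² - 26 - 18 = 729 - 44 ≡ 40; y = λ·(26 - 40) - 18 ≡ 34. → (40, 34)

(40, 34)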